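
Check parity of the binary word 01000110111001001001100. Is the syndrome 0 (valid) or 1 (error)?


Syndrome = XOR of all bits = 0 XOR 1 XOR 0 XOR 0 XOR 0 XOR 1 XOR 1 XOR 0 XOR 1 XOR 1 XOR 1 XOR 0 XOR 0 XOR 1 XOR 0 XOR 0 XOR 1 XOR 0 XOR 0 XOR 1 XOR 1 XOR 0 XOR 0 = 0

0


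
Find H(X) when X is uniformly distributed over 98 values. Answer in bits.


H = log2(n) = log2(98) = 6.6147

6.6147 bits


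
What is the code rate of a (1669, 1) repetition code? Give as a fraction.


Rate = k/n = 1/1669

1/1669


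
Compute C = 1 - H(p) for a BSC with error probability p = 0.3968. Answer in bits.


H(p) = -p*log2(p) - (1-p)*log2(1-p) = -0.3968*log2(0.3968) - 0.6032*log2(0.6032) = 0.529139 + 0.439909 = 0.969. C = 1 - H(p) = 1 - 0.969 = 0.031

0.031 bits


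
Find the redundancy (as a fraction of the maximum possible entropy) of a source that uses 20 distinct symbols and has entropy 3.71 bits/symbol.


H_max = log2(K) = log2(20) = 4.3219 bits/symbol. Redundancy = 1 - H/H_max = 1 - 3.71/4.3219 = 1 - 0.8584 = 0.1416

0.1416


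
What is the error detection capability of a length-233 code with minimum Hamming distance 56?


Detection capability = d_min - 1 = 56 - 1 = 55

55 errors


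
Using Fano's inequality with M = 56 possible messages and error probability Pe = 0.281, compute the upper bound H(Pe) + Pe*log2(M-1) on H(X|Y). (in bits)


H(Pe) = -Pe*log2(Pe) - (1-Pe)*log2(1-Pe) = -0.281*log2(0.281) - 0.719*log2(0.719) = 0.514612 + 0.342198 = 0.8568. Pe*log2(M-1) = 0.281*log2(55) = 1.624562. Bound = H(Pe) + Pe*log2(M-1) = 0.514612 + 0.342198 + 1.624562 = 2.4814

2.4814 bits


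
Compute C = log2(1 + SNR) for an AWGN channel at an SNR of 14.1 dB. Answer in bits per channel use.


SNR_linear = 10^(14.1/10) = 25.704; C = log2(1 + SNR_linear) = log2(1 + 25.704) = 4.739

4.739 bits/channel use


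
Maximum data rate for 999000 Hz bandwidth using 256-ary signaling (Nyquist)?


Rate = 2 * B * log2(M) = 2 * 999000 * 8.0 = 15984000.0

15984000.0 bps


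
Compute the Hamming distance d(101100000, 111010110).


Count differing positions: . ^ . ^ ^ . ^ ^ . = 5 differences

5


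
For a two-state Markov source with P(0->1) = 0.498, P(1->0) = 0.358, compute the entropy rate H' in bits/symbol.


Stationary distribution: pi_0 = p10/(p01+p10) = 0.4182, pi_1 = 0.5818. Entropy rate H' = pi_0*H(p01) + pi_1*H(p10) = 0.4182*1.0 + 0.5818*0.941 = 0.9657

0.9657 bits/symbol


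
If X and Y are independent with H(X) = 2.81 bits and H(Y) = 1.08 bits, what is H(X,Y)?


For independent variables, H(X,Y) = H(X) + H(Y) = 2.81 + 1.08 = 3.89

3.89 bits


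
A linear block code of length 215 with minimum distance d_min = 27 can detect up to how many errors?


Detection capability = d_min - 1 = 27 - 1 = 26

26 errors


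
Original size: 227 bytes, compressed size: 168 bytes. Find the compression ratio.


Ratio = original / compressed = 227 / 168 = 1.3512

1.3512


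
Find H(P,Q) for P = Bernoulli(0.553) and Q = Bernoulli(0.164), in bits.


H(P,Q) = -p*log2(q) - (1-p)*log2(1-q). -0.553*log2(0.164) = 1.442352; -0.447*log2(0.836) = 0.115516. H(P,Q) = 1.442352 + 0.115516 = 1.5579

1.5579 bits


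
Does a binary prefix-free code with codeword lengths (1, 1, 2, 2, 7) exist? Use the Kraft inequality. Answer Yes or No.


Kraft sum = sum(2^(-l_i)) = 1.5078, need <= 1. Result: violated (a binary prefix-free code with these lengths cannot exist)

No


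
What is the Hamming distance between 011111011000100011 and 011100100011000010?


Count differing positions: . . . . ^ ^ ^ ^ ^ . ^ ^ ^ . . . . ^ = 9 differences

9


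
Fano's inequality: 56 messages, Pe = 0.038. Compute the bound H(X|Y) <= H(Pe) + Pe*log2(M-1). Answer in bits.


H(Pe) = -Pe*log2(Pe) - (1-Pe)*log2(1-Pe) = -0.038*log2(0.038) - 0.962*log2(0.962) = 0.179279 + 0.053767 = 0.233. Pe*log2(M-1) = 0.038*log2(55) = 0.219692. Bound = H(Pe) + Pe*log2(M-1) = 0.179279 + 0.053767 + 0.219692 = 0.4527

0.4527 bits


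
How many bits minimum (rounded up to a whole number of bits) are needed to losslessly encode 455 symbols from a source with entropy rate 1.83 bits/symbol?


Minimum bits >= n * H = 455 * 1.83 = 832.65, rounded up to a whole number of bits = 833

833 bits


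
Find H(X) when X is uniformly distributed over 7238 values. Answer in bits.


H = log2(n) = log2(7238) = 12.8214

12.8214 bits


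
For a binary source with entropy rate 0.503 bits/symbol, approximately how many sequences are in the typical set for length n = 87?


log2|A_typical| = nH = 87 * 0.503 = 43.761, so |A_typical| ~ 2^43.761 = 1.491e+13

1.491e+13


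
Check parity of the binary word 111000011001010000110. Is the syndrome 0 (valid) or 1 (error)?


Syndrome = XOR of all bits = 1 XOR 1 XOR 1 XOR 0 XOR 0 XOR 0 XOR 0 XOR 1 XOR 1 XOR 0 XOR 0 XOR 1 XOR 0 XOR 1 XOR 0 XOR 0 XOR 0 XOR 0 XOR 1 XOR 1 XOR 0 = 1

1


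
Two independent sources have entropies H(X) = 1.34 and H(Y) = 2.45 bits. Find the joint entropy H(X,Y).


For independent variables, H(X,Y) = H(X) + H(Y) = 1.34 + 2.45 = 3.79

3.79 bits


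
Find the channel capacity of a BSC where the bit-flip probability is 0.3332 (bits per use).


H(p) = -p*log2(p) - (1-p)*log2(1-p) = -0.3332*log2(0.3332) - 0.6668*log2(0.6668) = 0.528302 + 0.389861 = 0.9182. C = 1 - H(p) = 1 - 0.9182 = 0.0818

0.0818 bits


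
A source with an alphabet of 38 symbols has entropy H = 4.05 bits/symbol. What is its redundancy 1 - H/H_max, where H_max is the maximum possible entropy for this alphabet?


H_max = log2(K) = log2(38) = 5.2479 bits/symbol. Redundancy = 1 - H/H_max = 1 - 4.05/5.2479 = 1 - 0.7717 = 0.2283

0.2283


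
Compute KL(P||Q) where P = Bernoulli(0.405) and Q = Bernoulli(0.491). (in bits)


KL = p*log2(p/q) + (1-p)*log2((1-p)/(1-q)) = 0.405*log2(0.405/0.491) + 0.595*log2(0.595/0.509) = 0.0215

0.0215 bits


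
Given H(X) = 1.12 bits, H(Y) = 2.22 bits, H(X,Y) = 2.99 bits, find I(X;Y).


I(X;Y) = H(X) + H(Y) - H(X,Y) = 1.12 + 2.22 - 2.99 = 0.35

0.35 bits


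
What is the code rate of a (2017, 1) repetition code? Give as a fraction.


Rate = k/n = 1/2017

1/2017


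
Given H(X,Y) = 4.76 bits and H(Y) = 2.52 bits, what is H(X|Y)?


H(X|Y) = H(X,Y) - H(Y) = 4.76 - 2.52 = 2.24

2.24 bits


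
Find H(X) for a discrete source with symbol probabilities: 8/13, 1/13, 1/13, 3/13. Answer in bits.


H = -sum(p_i * log2(p_i)). Terms: -(8/13)*log2(8/13) = 0.431040; -(1/13)*log2(1/13) = 0.284649; -(1/13)*log2(1/13) = 0.284649; -(3/13)*log2(3/13) = 0.488187. H = 0.431040 + 0.284649 + 0.284649 + 0.488187 = 1.4885

1.4885 bits


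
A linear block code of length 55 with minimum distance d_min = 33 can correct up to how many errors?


Correction capability = floor((d-1)/2) = floor((33-1)/2) = 16

16 errors


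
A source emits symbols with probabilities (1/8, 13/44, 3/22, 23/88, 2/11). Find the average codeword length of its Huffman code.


Huffman construction (repeatedly merge the two least-probable nodes; each merge adds 1 bit to every symbol beneath it): 1/8 + 3/22 = 23/88; 2/11 + 23/88 = 39/88; 23/88 + 13/44 = 49/88; 39/88 + 49/88 = 1. Resulting codeword lengths (in the order the probabilities were given): (3, 2, 3, 2, 2). L_avg = sum(p_i * l_i) = 1/8*3 + 13/44*2 + 3/22*3 + 23/88*2 + 2/11*2 = 199/88 = 2.2614

2.2614 bits


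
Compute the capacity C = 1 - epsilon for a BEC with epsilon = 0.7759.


C = 1 - epsilon = 1 - 0.7759 = 0.2241

0.2241 bits


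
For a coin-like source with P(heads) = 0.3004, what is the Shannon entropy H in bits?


H = -p*log2(p) - (1-p)*log2(1-p). -0.3004*log2(0.3004) = 0.521207; -0.6996*log2(0.6996) = 0.360572. H = 0.521207 + 0.360572 = 0.8818

0.8818 bits


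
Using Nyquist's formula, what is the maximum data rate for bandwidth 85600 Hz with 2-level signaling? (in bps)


Rate = 2 * B * log2(M) = 2 * 85600 * 1.0 = 171200.0

171200.0 bps


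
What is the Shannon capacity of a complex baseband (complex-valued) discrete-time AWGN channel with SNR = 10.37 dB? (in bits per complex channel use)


SNR_linear = 10^(10.37/10) = 10.8893; C = log2(1 + SNR_linear) = log2(1 + 10.8893) = 3.5716

3.5716 bits/channel use


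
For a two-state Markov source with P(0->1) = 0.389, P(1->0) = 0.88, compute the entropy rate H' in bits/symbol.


Stationary distribution: pi_0 = p10/(p01+p10) = 0.6935, pi_1 = 0.3065. Entropy rate H' = pi_0*H(p01) + pi_1*H(p10) = 0.6935*0.9642 + 0.3065*0.5294 = 0.8309

0.8309 bits/symbol


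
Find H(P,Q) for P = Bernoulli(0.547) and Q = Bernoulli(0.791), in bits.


H(P,Q) = -p*log2(q) - (1-p)*log2(1-q). -0.547*log2(0.791) = 0.185023; -0.453*log2(0.209) = 1.023067. H(P,Q) = 0.185023 + 1.023067 = 1.2081

1.2081 bits


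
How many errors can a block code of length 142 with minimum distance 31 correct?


Correction capability = floor((d-1)/2) = floor((31-1)/2) = 15

15 errors


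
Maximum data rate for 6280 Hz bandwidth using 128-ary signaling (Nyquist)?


Rate = 2 * B * log2(M) = 2 * 6280 * 7.0 = 87920.0

87920.0 bps


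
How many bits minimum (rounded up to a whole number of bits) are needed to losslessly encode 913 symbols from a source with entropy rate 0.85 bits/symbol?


Minimum bits >= n * H = 913 * 0.85 = 776.05, rounded up to a whole number of bits = 777

777 bits


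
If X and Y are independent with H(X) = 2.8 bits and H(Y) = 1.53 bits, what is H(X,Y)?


For independent variables, H(X,Y) = H(X) + H(Y) = 2.8 + 1.53 = 4.33

4.33 bits


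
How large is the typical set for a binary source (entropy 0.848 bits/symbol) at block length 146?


log2|A_typical| = nH = 146 * 0.848 = 123.808, so |A_typical| ~ 2^123.808 = 1.862e+37

1.862e+37


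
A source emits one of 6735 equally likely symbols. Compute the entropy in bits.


H = log2(n) = log2(6735) = 12.7175

12.7175 bits


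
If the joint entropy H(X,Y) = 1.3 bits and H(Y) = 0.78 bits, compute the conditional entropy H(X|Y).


H(X|Y) = H(X,Y) - H(Y) = 1.3 - 0.78 = 0.52

0.52 bits


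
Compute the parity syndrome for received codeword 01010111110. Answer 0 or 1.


Syndrome = XOR of all bits = 0 XOR 1 XOR 0 XOR 1 XOR 0 XOR 1 XOR 1 XOR 1 XOR 1 XOR 1 XOR 0 = 1

1


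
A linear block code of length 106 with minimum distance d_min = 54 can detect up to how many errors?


Detection capability = d_min - 1 = 54 - 1 = 53

53 errors


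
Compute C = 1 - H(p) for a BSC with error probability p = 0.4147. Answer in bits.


H(p) = -p*log2(p) - (1-p)*log2(1-p) = -0.4147*log2(0.4147) - 0.5853*log2(0.5853) = 0.526611 + 0.452292 = 0.9789. C = 1 - H(p) = 1 - 0.9789 = 0.0211

0.0211 bits


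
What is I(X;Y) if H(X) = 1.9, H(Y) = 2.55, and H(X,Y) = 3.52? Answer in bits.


I(X;Y) = H(X) + H(Y) - H(X,Y) = 1.9 + 2.55 - 3.52 = 0.93

0.93 bits


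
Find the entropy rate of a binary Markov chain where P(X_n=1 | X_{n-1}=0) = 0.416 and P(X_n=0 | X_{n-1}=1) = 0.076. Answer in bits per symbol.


Stationary distribution: pi_0 = p10/(p01+p10) = 0.1545, pi_1 = 0.8455. Entropy rate H' = pi_0*H(p01) + pi_1*H(p10) = 0.1545*0.9795 + 0.8455*0.3879 = 0.4793

0.4793 bits/symbol


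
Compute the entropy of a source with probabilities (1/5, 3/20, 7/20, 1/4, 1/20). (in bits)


H = -sum(p_i * log2(p_i)). Terms: -(1/5)*log2(1/5) = 0.464386; -(3/20)*log2(3/20) = 0.410545; -(7/20)*log2(7/20) = 0.530101; -(1/4)*log2(1/4) = 0.500000; -(1/20)*log2(1/20) = 0.216096. H = 0.464386 + 0.410545 + 0.530101 + 0.500000 + 0.216096 = 2.1211

2.1211 bits


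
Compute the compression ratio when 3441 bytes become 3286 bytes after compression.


Ratio = original / compressed = 3441 / 3286 = 1.0472

1.0472


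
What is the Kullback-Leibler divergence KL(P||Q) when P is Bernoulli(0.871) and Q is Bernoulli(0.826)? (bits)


KL = p*log2(p/q) + (1-p)*log2((1-p)/(1-q)) = 0.871*log2(0.871/0.826) + 0.129*log2(0.129/0.174) = 0.011

0.011 bits


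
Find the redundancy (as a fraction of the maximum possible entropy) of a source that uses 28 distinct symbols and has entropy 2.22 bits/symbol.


H_max = log2(K) = log2(28) = 4.8074 bits/symbol. Redundancy = 1 - H/H_max = 1 - 2.22/4.8074 = 1 - 0.4618 = 0.5382

0.5382


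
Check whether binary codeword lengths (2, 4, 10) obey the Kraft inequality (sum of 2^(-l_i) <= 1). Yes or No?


Kraft sum = sum(2^(-l_i)) = 0.3135, need <= 1. Result: satisfied (a binary prefix-free code with these lengths exists)

Yes


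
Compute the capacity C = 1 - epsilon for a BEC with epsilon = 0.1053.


C = 1 - epsilon = 1 - 0.1053 = 0.8947

0.8947 bits


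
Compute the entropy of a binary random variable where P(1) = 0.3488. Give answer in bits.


H = -p*log2(p) - (1-p)*log2(1-p). -0.3488*log2(0.3488) = 0.530011; -0.6512*log2(0.6512) = 0.402980. H = 0.530011 + 0.402980 = 0.933

0.933 bits


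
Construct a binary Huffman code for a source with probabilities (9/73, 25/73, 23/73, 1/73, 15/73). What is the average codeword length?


Huffman construction (repeatedly merge the two least-probable nodes; each merge adds 1 bit to every symbol beneath it): 1/73 + 9/73 = 10/73; 10/73 + 15/73 = 25/73; 23/73 + 25/73 = 48/73; 25/73 + 48/73 = 1. Resulting codeword lengths (in the order the probabilities were given): (3, 2, 2, 3, 2). L_avg = sum(p_i * l_i) = 9/73*3 + 25/73*2 + 23/73*2 + 1/73*3 + 15/73*2 = 156/73 = 2.137

2.137 bits


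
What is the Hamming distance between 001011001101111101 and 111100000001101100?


Count differing positions: ^ ^ . ^ ^ ^ . . ^ ^ . . . ^ . . . ^ = 9 differences

9


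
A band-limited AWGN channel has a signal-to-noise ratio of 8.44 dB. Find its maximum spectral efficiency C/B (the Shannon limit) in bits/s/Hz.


SNR_linear = 10^(8.44/10) = 6.9823; C/B = log2(1 + SNR_linear) = log2(1 + 6.9823) = 2.9968

2.9968 bits/s/Hz


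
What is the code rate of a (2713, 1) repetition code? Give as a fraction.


Rate = k/n = 1/2713

1/2713


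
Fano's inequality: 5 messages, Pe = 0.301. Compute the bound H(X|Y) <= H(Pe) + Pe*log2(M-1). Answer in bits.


H(Pe) = -Pe*log2(Pe) - (1-Pe)*log2(1-Pe) = -0.301*log2(0.301) - 0.699*log2(0.699) = 0.521382 + 0.361128 = 0.8825. Pe*log2(M-1) = 0.301*log2(4) = 0.602000. Bound = H(Pe) + Pe*log2(M-1) = 0.521382 + 0.361128 + 0.602000 = 1.4845

1.4845 bits


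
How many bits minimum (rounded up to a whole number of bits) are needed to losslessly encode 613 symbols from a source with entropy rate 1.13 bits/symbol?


Minimum bits >= n * H = 613 * 1.13 = 692.69, rounded up to a whole number of bits = 693

693 bits


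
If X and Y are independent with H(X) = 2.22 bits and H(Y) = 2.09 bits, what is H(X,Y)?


For independent variables, H(X,Y) = H(X) + H(Y) = 2.22 + 2.09 = 4.31

4.31 bits


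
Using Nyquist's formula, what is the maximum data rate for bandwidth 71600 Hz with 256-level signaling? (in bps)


Rate = 2 * B * log2(M) = 2 * 71600 * 8.0 = 1145600.0

1145600.0 bps


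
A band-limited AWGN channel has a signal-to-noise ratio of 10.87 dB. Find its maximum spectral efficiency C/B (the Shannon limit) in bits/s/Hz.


SNR_linear = 10^(10.87/10) = 12.218; C/B = log2(1 + SNR_linear) = log2(1 + 12.218) = 3.7244

3.7244 bits/s/Hz


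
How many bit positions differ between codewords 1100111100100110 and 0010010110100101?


Count differing positions: ^ ^ ^ . ^ . ^ . ^ . . . . . ^ ^ = 8 differences

8


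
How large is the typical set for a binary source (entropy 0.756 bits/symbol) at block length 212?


log2|A_typical| = nH = 212 * 0.756 = 160.272, so |A_typical| ~ 2^160.272 = 1.765e+48

1.765e+48


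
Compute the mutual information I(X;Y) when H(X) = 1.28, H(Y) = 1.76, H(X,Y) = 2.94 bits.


I(X;Y) = H(X) + H(Y) - H(X,Y) = 1.28 + 1.76 - 2.94 = 0.1

0.1 bits


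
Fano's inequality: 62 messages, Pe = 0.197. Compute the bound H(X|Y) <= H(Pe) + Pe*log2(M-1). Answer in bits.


H(Pe) = -Pe*log2(Pe) - (1-Pe)*log2(1-Pe) = -0.197*log2(0.197) - 0.803*log2(0.803) = 0.461715 + 0.254172 = 0.7159. Pe*log2(M-1) = 0.197*log2(61) = 1.168355. Bound = H(Pe) + Pe*log2(M-1) = 0.461715 + 0.254172 + 1.168355 = 1.8842

1.8842 bits


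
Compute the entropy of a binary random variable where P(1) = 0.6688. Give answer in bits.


H = -p*log2(p) - (1-p)*log2(1-p). -0.6688*log2(0.6688) = 0.388140; -0.3312*log2(0.3312) = 0.528007. H = 0.388140 + 0.528007 = 0.9161

0.9161 bits


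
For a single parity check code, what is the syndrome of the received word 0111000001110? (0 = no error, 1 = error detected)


Syndrome = XOR of all bits = 0 XOR 1 XOR 1 XOR 1 XOR 0 XOR 0 XOR 0 XOR 0 XOR 0 XOR 1 XOR 1 XOR 1 XOR 0 = 0

0


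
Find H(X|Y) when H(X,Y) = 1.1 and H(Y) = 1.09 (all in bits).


H(X|Y) = H(X,Y) - H(Y) = 1.1 - 1.09 = 0.01

0.01 bits


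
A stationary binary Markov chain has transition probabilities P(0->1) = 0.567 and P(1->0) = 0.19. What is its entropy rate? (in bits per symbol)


Stationary distribution: pi_0 = p10/(p01+p10) = 0.251, pi_1 = 0.749. Entropy rate H' = pi_0*H(p01) + pi_1*H(p10) = 0.251*0.987 + 0.749*0.7015 = 0.7731

0.7731 bits/symbol


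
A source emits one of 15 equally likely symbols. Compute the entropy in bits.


H = log2(n) = log2(15) = 3.9069

3.9069 bits


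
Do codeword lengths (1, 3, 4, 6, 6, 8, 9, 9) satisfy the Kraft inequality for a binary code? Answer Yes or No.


Kraft sum = sum(2^(-l_i)) = 0.7266, need <= 1. Result: satisfied (a binary prefix-free code with these lengths exists)

Yes


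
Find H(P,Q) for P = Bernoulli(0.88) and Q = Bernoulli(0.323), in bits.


H(P,Q) = -p*log2(q) - (1-p)*log2(1-q). -0.88*log2(0.323) = 1.434747; -0.12*log2(0.677) = 0.067533. H(P,Q) = 1.434747 + 0.067533 = 1.5023

1.5023 bits


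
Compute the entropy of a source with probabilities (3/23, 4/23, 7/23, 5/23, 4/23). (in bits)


H = -sum(p_i * log2(p_i)). Terms: -(3/23)*log2(3/23) = 0.383296; -(4/23)*log2(4/23) = 0.438880; -(7/23)*log2(7/23) = 0.522324; -(5/23)*log2(5/23) = 0.478616; -(4/23)*log2(4/23) = 0.438880. H = 0.383296 + 0.438880 + 0.522324 + 0.478616 + 0.438880 = 2.262

2.262 bits


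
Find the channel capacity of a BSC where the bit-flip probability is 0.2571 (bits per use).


H(p) = -p*log2(p) - (1-p)*log2(1-p) = -0.2571*log2(0.2571) - 0.7429*log2(0.7429) = 0.503813 + 0.318526 = 0.8223. C = 1 - H(p) = 1 - 0.8223 = 0.1777

0.1777 bits


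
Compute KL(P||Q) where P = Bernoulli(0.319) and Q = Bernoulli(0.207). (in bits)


KL = p*log2(p/q) + (1-p)*log2((1-p)/(1-q)) = 0.319*log2(0.319/0.207) + 0.681*log2(0.681/0.793) = 0.0494

0.0494 bits


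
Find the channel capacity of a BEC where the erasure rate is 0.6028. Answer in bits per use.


C = 1 - epsilon = 1 - 0.6028 = 0.3972

0.3972 bits


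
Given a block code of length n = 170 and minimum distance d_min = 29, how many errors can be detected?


Detection capability = d_min - 1 = 29 - 1 = 28

28 errors


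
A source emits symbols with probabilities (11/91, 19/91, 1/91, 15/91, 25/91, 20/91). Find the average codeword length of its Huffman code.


Huffman construction (repeatedly merge the two least-probable nodes; each merge adds 1 bit to every symbol beneath it): 1/91 + 11/91 = 12/91; 12/91 + 15/91 = 27/91; 19/91 + 20/91 = 3/7; 25/91 + 27/91 = 4/7; 3/7 + 4/7 = 1. Resulting codeword lengths (in the order the probabilities were given): (4, 2, 4, 3, 2, 2). L_avg = sum(p_i * l_i) = 11/91*4 + 19/91*2 + 1/91*4 + 15/91*3 + 25/91*2 + 20/91*2 = 17/7 = 2.4286

2.4286 bits


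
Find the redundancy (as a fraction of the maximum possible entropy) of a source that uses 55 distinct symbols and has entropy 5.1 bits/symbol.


H_max = log2(K) = log2(55) = 5.7814 bits/symbol. Redundancy = 1 - H/H_max = 1 - 5.1/5.7814 = 1 - 0.8821 = 0.1179

0.1179


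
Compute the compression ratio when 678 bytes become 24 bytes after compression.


Ratio = original / compressed = 678 / 24 = 28.25

28.25


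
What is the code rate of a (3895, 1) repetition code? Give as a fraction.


Rate = k/n = 1/3895

1/3895


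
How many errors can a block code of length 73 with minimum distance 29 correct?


Correction capability = floor((d-1)/2) = floor((29-1)/2) = 14

14 errors


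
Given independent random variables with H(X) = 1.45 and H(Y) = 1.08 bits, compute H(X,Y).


For independent variables, H(X,Y) = H(X) + H(Y) = 1.45 + 1.08 = 2.53

2.53 bits


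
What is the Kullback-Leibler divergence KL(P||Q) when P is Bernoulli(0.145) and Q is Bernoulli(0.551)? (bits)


KL = p*log2(p/q) + (1-p)*log2((1-p)/(1-q)) = 0.145*log2(0.145/0.551) + 0.855*log2(0.855/0.449) = 0.5152

0.5152 bits


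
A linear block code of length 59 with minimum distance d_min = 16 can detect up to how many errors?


Detection capability = d_min - 1 = 16 - 1 = 15

15 errors


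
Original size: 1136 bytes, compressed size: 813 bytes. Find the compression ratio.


Ratio = original / compressed = 1136 / 813 = 1.3973

1.3973


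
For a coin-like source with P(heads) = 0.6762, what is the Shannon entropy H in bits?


H = -p*log2(p) - (1-p)*log2(1-p). -0.6762*log2(0.6762) = 0.381700; -0.3238*log2(0.3238) = 0.526766. H = 0.381700 + 0.526766 = 0.9085

0.9085 bits


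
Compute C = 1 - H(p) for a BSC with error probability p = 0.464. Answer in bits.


H(p) = -p*log2(p) - (1-p)*log2(1-p) = -0.464*log2(0.464) - 0.536*log2(0.536) = 0.514021 + 0.482237 = 0.9963. C = 1 - H(p) = 1 - 0.9963 = 0.0037

0.0037 bits


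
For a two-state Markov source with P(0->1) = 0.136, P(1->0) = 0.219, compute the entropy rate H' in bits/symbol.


Stationary distribution: pi_0 = p10/(p01+p10) = 0.6169, pi_1 = 0.3831. Entropy rate H' = pi_0*H(p01) + pi_1*H(p10) = 0.6169*0.5737 + 0.3831*0.7583 = 0.6444

0.6444 bits/symbol


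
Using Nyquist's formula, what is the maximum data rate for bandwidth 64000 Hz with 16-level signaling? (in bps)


Rate = 2 * B * log2(M) = 2 * 64000 * 4.0 = 512000.0

512000.0 bps


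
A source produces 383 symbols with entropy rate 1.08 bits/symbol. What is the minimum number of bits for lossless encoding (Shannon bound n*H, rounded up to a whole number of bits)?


Minimum bits >= n * H = 383 * 1.08 = 413.64, rounded up to a whole number of bits = 414

414 bits


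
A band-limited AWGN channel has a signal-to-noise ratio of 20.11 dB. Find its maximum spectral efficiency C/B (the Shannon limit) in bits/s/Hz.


SNR_linear = 10^(20.11/10) = 102.5652; C/B = log2(1 + SNR_linear) = log2(1 + 102.5652) = 6.6944

6.6944 bits/s/Hz


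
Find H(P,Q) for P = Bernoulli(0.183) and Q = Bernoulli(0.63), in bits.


H(P,Q) = -p*log2(q) - (1-p)*log2(1-q). -0.183*log2(0.63) = 0.121983; -0.817*log2(0.37) = 1.171907. H(P,Q) = 0.121983 + 1.171907 = 1.2939

1.2939 bits


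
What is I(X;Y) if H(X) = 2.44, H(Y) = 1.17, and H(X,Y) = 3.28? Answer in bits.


I(X;Y) = H(X) + H(Y) - H(X,Y) = 2.44 + 1.17 - 3.28 = 0.33

0.33 bits


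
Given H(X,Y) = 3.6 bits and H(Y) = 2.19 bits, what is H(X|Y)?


H(X|Y) = H(X,Y) - H(Y) = 3.6 - 2.19 = 1.41

1.41 bits


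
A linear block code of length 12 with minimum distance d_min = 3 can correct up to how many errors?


Correction capability = floor((d-1)/2) = floor((3-1)/2) = 1

1 errors


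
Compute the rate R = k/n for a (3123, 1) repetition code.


Rate = k/n = 1/3123

1/3123


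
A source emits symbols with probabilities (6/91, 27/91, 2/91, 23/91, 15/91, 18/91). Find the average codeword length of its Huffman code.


Huffman construction (repeatedly merge the two least-probable nodes; each merge adds 1 bit to every symbol beneath it): 2/91 + 6/91 = 8/91; 8/91 + 15/91 = 23/91; 18/91 + 23/91 = 41/91; 23/91 + 27/91 = 50/91; 41/91 + 50/91 = 1. Resulting codeword lengths (in the order the probabilities were given): (4, 2, 4, 2, 3, 2). L_avg = sum(p_i * l_i) = 6/91*4 + 27/91*2 + 2/91*4 + 23/91*2 + 15/91*3 + 18/91*2 = 213/91 = 2.3407

2.3407 bits


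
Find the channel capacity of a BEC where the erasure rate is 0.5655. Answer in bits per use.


C = 1 - epsilon = 1 - 0.5655 = 0.4345

0.4345 bits


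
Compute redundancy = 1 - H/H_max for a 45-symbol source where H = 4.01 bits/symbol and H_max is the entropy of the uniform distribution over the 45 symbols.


H_max = log2(K) = log2(45) = 5.4919 bits/symbol. Redundancy = 1 - H/H_max = 1 - 4.01/5.4919 = 1 - 0.7302 = 0.2698

0.2698


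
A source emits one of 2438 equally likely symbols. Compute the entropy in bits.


H = log2(n) = log2(2438) = 11.2515

11.2515 bits


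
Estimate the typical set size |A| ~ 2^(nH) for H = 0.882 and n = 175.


log2|A_typical| = nH = 175 * 0.882 = 154.35, so |A_typical| ~ 2^154.35 = 2.911e+46

2.911e+46


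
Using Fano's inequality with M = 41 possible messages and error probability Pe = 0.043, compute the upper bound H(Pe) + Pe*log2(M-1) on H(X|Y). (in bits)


H(Pe) = -Pe*log2(Pe) - (1-Pe)*log2(1-Pe) = -0.043*log2(0.043) - 0.957*log2(0.957) = 0.195199 + 0.060683 = 0.2559. Pe*log2(M-1) = 0.043*log2(40) = 0.228843. Bound = H(Pe) + Pe*log2(M-1) = 0.195199 + 0.060683 + 0.228843 = 0.4847

0.4847 bits


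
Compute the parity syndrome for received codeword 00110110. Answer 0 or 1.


Syndrome = XOR of all bits = 0 XOR 0 XOR 1 XOR 1 XOR 0 XOR 1 XOR 1 XOR 0 = 0

0


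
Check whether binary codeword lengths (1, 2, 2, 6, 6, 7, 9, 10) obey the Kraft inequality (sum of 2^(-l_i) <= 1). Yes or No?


Kraft sum = sum(2^(-l_i)) = 1.042, need <= 1. Result: violated (a binary prefix-free code with these lengths cannot exist)

No


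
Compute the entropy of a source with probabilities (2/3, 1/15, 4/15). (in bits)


H = -sum(p_i * log2(p_i)). Terms: -(2/3)*log2(2/3) = 0.389975; -(1/15)*log2(1/15) = 0.260459; -(4/15)*log2(4/15) = 0.508504. H = 0.389975 + 0.260459 + 0.508504 = 1.1589

1.1589 bits


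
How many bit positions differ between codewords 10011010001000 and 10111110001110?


Count differing positions: . . ^ . . ^ . . . . . ^ ^ . = 4 differences

4


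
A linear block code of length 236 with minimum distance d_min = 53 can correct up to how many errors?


Correction capability = floor((d-1)/2) = floor((53-1)/2) = 26

26 errors


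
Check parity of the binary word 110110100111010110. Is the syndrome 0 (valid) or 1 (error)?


Syndrome = XOR of all bits = 1 XOR 1 XOR 0 XOR 1 XOR 1 XOR 0 XOR 1 XOR 0 XOR 0 XOR 1 XOR 1 XOR 1 XOR 0 XOR 1 XOR 0 XOR 1 XOR 1 XOR 0 = 1

1


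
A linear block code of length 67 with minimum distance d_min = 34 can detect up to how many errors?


Detection capability = d_min - 1 = 34 - 1 = 33

33 errors


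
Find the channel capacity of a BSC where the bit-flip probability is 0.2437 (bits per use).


H(p) = -p*log2(p) - (1-p)*log2(1-p) = -0.2437*log2(0.2437) - 0.7563*log2(0.7563) = 0.496373 + 0.304766 = 0.8011. C = 1 - H(p) = 1 - 0.8011 = 0.1989

0.1989 bits


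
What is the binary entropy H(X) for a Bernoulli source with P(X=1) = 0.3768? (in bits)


H = -p*log2(p) - (1-p)*log2(1-p). -0.3768*log2(0.3768) = 0.530583; -0.6232*log2(0.6232) = 0.425168. H = 0.530583 + 0.425168 = 0.9558

0.9558 bits


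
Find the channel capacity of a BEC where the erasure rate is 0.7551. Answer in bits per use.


C = 1 - epsilon = 1 - 0.7551 = 0.2449

0.2449 bits


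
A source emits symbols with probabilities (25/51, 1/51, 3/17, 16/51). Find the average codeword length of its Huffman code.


Huffman construction (repeatedly merge the two least-probable nodes; each merge adds 1 bit to every symbol beneath it): 1/51 + 3/17 = 10/51; 10/51 + 16/51 = 26/51; 25/51 + 26/51 = 1. Resulting codeword lengths (in the order the probabilities were given): (1, 3, 3, 2). L_avg = sum(p_i * l_i) = 25/51*1 + 1/51*3 + 3/17*3 + 16/51*2 = 29/17 = 1.7059

1.7059 bits


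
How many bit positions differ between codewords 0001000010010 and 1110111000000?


Count differing positions: ^ ^ ^ ^ ^ ^ ^ . ^ . . ^ . = 9 differences

9


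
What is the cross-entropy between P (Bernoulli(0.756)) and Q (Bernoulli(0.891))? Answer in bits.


H(P,Q) = -p*log2(q) - (1-p)*log2(1-q). -0.756*log2(0.891) = 0.125876; -0.244*log2(0.109) = 0.780214. H(P,Q) = 0.125876 + 0.780214 = 0.9061

0.9061 bits


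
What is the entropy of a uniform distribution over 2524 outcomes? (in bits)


H = log2(n) = log2(2524) = 11.3015

11.3015 bits


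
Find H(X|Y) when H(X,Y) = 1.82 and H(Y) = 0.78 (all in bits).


H(X|Y) = H(X,Y) - H(Y) = 1.82 - 0.78 = 1.04

1.04 bits


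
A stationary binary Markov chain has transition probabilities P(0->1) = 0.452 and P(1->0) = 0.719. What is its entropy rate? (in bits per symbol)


Stationary distribution: pi_0 = p10/(p01+p10) = 0.614, pi_1 = 0.386. Entropy rate H' = pi_0*H(p01) + pi_1*H(p10) = 0.614*0.9933 + 0.386*0.8568 = 0.9406

0.9406 bits/symbol


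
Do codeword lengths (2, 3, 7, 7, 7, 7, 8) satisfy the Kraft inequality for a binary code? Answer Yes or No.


Kraft sum = sum(2^(-l_i)) = 0.4102, need <= 1. Result: satisfied (a binary prefix-free code with these lengths exists)

Yes


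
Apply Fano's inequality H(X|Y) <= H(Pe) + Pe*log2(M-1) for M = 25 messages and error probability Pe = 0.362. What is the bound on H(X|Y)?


H(Pe) = -Pe*log2(Pe) - (1-Pe)*log2(1-Pe) = -0.362*log2(0.362) - 0.638*log2(0.638) = 0.530670 + 0.413661 = 0.9443. Pe*log2(M-1) = 0.362*log2(24) = 1.659756. Bound = H(Pe) + Pe*log2(M-1) = 0.530670 + 0.413661 + 1.659756 = 2.6041

2.6041 bits


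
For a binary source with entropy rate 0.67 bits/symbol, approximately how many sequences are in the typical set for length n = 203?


log2|A_typical| = nH = 203 * 0.67 = 136.01, so |A_typical| ~ 2^136.01 = 8.772e+40

8.772e+40


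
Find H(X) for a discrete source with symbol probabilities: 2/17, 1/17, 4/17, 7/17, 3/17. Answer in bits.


H = -sum(p_i * log2(p_i)). Terms: -(2/17)*log2(2/17) = 0.363231; -(1/17)*log2(1/17) = 0.240439; -(4/17)*log2(4/17) = 0.491168; -(7/17)*log2(7/17) = 0.527103; -(3/17)*log2(3/17) = 0.441618. H = 0.363231 + 0.240439 + 0.491168 + 0.527103 + 0.441618 = 2.0636

2.0636 bits


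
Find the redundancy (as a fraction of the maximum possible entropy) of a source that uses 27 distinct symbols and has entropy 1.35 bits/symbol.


H_max = log2(K) = log2(27) = 4.7549 bits/symbol. Redundancy = 1 - H/H_max = 1 - 1.35/4.7549 = 1 - 0.2839 = 0.7161

0.7161


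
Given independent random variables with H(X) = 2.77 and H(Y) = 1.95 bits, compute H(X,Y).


For independent variables, H(X,Y) = H(X) + H(Y) = 2.77 + 1.95 = 4.72

4.72 bits


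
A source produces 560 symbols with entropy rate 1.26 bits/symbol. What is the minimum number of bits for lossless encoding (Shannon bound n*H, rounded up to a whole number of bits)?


Minimum bits >= n * H = 560 * 1.26 = 705.6, rounded up to a whole number of bits = 706

706 bits


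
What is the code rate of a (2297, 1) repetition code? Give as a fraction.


Rate = k/n = 1/2297

1/2297


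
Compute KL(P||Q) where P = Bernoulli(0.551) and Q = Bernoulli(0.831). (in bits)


KL = p*log2(p/q) + (1-p)*log2((1-p)/(1-q)) = 0.551*log2(0.551/0.831) + 0.449*log2(0.449/0.169) = 0.3063

0.3063 bits


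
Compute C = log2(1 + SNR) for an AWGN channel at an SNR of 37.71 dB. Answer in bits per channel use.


SNR_linear = 10^(37.71/10) = 5902.0108; C = log2(1 + SNR_linear) = log2(1 + 5902.0108) = 12.5272

12.5272 bits/channel use


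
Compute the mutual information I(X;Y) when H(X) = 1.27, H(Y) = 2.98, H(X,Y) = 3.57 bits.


I(X;Y) = H(X) + H(Y) - H(X,Y) = 1.27 + 2.98 - 3.57 = 0.68

0.68 bits


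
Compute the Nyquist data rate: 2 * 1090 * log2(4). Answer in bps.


Rate = 2 * B * log2(M) = 2 * 1090 * 2.0 = 4360.0

4360.0 bps


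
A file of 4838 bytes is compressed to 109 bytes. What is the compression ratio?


Ratio = original / compressed = 4838 / 109 = 44.3853

44.3853


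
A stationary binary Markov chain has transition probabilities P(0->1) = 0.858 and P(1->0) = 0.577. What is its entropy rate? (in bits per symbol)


Stationary distribution: pi_0 = p10/(p01+p10) = 0.4021, pi_1 = 0.5979. Entropy rate H' = pi_0*H(p01) + pi_1*H(p10) = 0.4021*0.5895 + 0.5979*0.9828 = 0.8247

0.8247 bits/symbol


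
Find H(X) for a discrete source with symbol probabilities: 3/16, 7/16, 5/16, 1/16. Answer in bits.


H = -sum(p_i * log2(p_i)). Terms: -(3/16)*log2(3/16) = 0.452820; -(7/16)*log2(7/16) = 0.521782; -(5/16)*log2(5/16) = 0.524397; -(1/16)*log2(1/16) = 0.250000. H = 0.452820 + 0.521782 + 0.524397 + 0.250000 = 1.749

1.749 bits


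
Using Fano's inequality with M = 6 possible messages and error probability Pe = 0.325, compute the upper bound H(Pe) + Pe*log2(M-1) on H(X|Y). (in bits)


H(Pe) = -Pe*log2(Pe) - (1-Pe)*log2(1-Pe) = -0.325*log2(0.325) - 0.675*log2(0.675) = 0.526984 + 0.382752 = 0.9097. Pe*log2(M-1) = 0.325*log2(5) = 0.754627. Bound = H(Pe) + Pe*log2(M-1) = 0.526984 + 0.382752 + 0.754627 = 1.6644

1.6644 bits


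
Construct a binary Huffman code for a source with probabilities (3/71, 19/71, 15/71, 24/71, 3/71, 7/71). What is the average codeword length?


Huffman construction (repeatedly merge the two least-probable nodes; each merge adds 1 bit to every symbol beneath it): 3/71 + 3/71 = 6/71; 6/71 + 7/71 = 13/71; 13/71 + 15/71 = 28/71; 19/71 + 24/71 = 43/71; 28/71 + 43/71 = 1. Resulting codeword lengths (in the order the probabilities were given): (4, 2, 2, 2, 4, 3). L_avg = sum(p_i * l_i) = 3/71*4 + 19/71*2 + 15/71*2 + 24/71*2 + 3/71*4 + 7/71*3 = 161/71 = 2.2676

2.2676 bits


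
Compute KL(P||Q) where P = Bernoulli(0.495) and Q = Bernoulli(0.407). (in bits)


KL = p*log2(p/q) + (1-p)*log2((1-p)/(1-q)) = 0.495*log2(0.495/0.407) + 0.505*log2(0.505/0.593) = 0.0228

0.0228 bits


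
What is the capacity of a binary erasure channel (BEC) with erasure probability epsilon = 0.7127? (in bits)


C = 1 - epsilon = 1 - 0.7127 = 0.2873

0.2873 bits


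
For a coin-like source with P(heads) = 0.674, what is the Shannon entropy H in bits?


H = -p*log2(p) - (1-p)*log2(1-p). -0.674*log2(0.674) = 0.383627; -0.326*log2(0.326) = 0.527160. H = 0.383627 + 0.527160 = 0.9108

0.9108 bits


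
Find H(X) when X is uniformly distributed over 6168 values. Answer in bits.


H = log2(n) = log2(6168) = 12.5906

12.5906 bits


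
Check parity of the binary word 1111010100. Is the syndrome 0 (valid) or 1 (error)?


Syndrome = XOR of all bits = 1 XOR 1 XOR 1 XOR 1 XOR 0 XOR 1 XOR 0 XOR 1 XOR 0 XOR 0 = 0

0


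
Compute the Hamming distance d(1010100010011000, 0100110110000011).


Count differing positions: ^ ^ ^ . . ^ . ^ . . . ^ ^ . ^ ^ = 9 differences

9


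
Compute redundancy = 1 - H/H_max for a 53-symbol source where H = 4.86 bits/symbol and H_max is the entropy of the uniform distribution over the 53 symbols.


H_max = log2(K) = log2(53) = 5.7279 bits/symbol. Redundancy = 1 - H/H_max = 1 - 4.86/5.7279 = 1 - 0.8485 = 0.1515

0.1515


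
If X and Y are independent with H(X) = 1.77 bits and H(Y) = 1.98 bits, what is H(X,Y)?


For independent variables, H(X,Y) = H(X) + H(Y) = 1.77 + 1.98 = 3.75

3.75 bits


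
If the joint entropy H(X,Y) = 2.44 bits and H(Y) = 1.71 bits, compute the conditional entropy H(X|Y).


H(X|Y) = H(X,Y) - H(Y) = 2.44 - 1.71 = 0.73

0.73 bits


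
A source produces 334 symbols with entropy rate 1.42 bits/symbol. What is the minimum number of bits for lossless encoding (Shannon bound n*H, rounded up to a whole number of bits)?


Minimum bits >= n * H = 334 * 1.42 = 474.28, rounded up to a whole number of bits = 475

475 bits


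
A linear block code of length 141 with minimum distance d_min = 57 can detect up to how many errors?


Detection capability = d_min - 1 = 57 - 1 = 56

56 errors


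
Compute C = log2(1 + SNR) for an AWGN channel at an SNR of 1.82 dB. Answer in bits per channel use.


SNR_linear = 10^(1.82/10) = 1.5205; C = log2(1 + SNR_linear) = log2(1 + 1.5205) = 1.3337

1.3337 bits/channel use


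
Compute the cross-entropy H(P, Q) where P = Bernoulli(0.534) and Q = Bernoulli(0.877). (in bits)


H(P,Q) = -p*log2(q) - (1-p)*log2(1-q). -0.534*log2(0.877) = 0.101114; -0.466*log2(0.123) = 1.408844. H(P,Q) = 0.101114 + 1.408844 = 1.51

1.51 bits


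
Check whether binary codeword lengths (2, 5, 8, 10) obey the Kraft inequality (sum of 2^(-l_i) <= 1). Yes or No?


Kraft sum = sum(2^(-l_i)) = 0.2861, need <= 1. Result: satisfied (a binary prefix-free code with these lengths exists)

Yes


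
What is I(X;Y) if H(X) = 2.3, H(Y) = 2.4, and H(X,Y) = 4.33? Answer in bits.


I(X;Y) = H(X) + H(Y) - H(X,Y) = 2.3 + 2.4 - 4.33 = 0.37

0.37 bits


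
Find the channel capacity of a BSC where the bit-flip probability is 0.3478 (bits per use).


H(p) = -p*log2(p) - (1-p)*log2(1-p) = -0.3478*log2(0.3478) - 0.6522*log2(0.6522) = 0.529932 + 0.402155 = 0.9321. C = 1 - H(p) = 1 - 0.9321 = 0.0679

0.0679 bits


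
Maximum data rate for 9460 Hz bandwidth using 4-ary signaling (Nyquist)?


Rate = 2 * B * log2(M) = 2 * 9460 * 2.0 = 37840.0

37840.0 bps


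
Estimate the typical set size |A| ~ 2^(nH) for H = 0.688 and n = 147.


log2|A_typical| = nH = 147 * 0.688 = 101.136, so |A_typical| ~ 2^101.136 = 2.786e+30

2.786e+30


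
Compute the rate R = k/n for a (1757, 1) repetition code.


Rate = k/n = 1/1757

1/1757


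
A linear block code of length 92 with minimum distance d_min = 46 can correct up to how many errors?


Correction capability = floor((d-1)/2) = floor((46-1)/2) = 22

22 errors


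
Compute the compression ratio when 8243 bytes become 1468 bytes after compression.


Ratio = original / compressed = 8243 / 1468 = 5.6151

5.6151


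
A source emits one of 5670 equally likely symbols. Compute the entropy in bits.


H = log2(n) = log2(5670) = 12.4691

12.4691 bits


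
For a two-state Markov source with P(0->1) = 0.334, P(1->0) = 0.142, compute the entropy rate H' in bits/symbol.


Stationary distribution: pi_0 = p10/(p01+p10) = 0.2983, pi_1 = 0.7017. Entropy rate H' = pi_0*H(p01) + pi_1*H(p10) = 0.2983*0.919 + 0.7017*0.5895 = 0.6878

0.6878 bits/symbol


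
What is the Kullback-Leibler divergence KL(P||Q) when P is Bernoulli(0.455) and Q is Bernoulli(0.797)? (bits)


KL = p*log2(p/q) + (1-p)*log2((1-p)/(1-q)) = 0.455*log2(0.455/0.797) + 0.545*log2(0.545/0.203) = 0.4085

0.4085 bits


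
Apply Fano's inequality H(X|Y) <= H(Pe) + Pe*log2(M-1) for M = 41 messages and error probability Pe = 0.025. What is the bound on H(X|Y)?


H(Pe) = -Pe*log2(Pe) - (1-Pe)*log2(1-Pe) = -0.025*log2(0.025) - 0.975*log2(0.975) = 0.133048 + 0.035613 = 0.1687. Pe*log2(M-1) = 0.025*log2(40) = 0.133048. Bound = H(Pe) + Pe*log2(M-1) = 0.133048 + 0.035613 + 0.133048 = 0.3017

0.3017 bits


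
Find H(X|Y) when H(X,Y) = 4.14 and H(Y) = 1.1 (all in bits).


H(X|Y) = H(X,Y) - H(Y) = 4.14 - 1.1 = 3.04

3.04 bits


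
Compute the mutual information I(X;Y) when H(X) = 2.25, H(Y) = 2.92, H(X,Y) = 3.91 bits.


I(X;Y) = H(X) + H(Y) - H(X,Y) = 2.25 + 2.92 - 3.91 = 1.26

1.26 bits


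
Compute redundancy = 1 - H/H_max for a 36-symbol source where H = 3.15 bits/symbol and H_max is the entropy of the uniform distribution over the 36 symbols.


H_max = log2(K) = log2(36) = 5.1699 bits/symbol. Redundancy = 1 - H/H_max = 1 - 3.15/5.1699 = 1 - 0.6093 = 0.3907

0.3907


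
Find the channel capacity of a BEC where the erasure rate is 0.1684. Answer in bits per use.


C = 1 - epsilon = 1 - 0.1684 = 0.8316

0.8316 bits


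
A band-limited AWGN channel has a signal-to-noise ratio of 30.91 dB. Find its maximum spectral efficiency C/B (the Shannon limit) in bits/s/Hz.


SNR_linear = 10^(30.91/10) = 1233.1048; C/B = log2(1 + SNR_linear) = log2(1 + 1233.1048) = 10.2692

10.2692 bits/s/Hz


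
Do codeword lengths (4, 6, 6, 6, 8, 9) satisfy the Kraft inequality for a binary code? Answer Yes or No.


Kraft sum = sum(2^(-l_i)) = 0.1152, need <= 1. Result: satisfied (a binary prefix-free code with these lengths exists)

Yes
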